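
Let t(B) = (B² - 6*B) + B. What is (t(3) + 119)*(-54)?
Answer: -6102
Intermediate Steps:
t(B) = B² - 5*B
(t(3) + 119)*(-54) = (3*(-5 + 3) + 119)*(-54) = (3*(-2) + 119)*(-54) = (-6 + 119)*(-54) = 113*(-54) = -6102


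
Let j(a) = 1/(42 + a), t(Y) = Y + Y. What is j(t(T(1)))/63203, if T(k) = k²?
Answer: 1/2780932 ≈ 3.5959e-7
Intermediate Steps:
t(Y) = 2*Y
j(t(T(1)))/63203 = 1/((42 + 2*1²)*63203) = (1/63203)/(42 + 2*1) = (1/63203)/(42 + 2) = (1/63203)/44 = (1/44)*(1/63203) = 1/2780932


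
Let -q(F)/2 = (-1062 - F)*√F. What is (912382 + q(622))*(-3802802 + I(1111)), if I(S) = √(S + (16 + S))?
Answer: -2*(456191 + 1684*√622)*(3802802 - √2238) ≈ -3.7890e+12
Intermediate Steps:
q(F) = -2*√F*(-1062 - F) (q(F) = -2*(-1062 - F)*√F = -2*√F*(-1062 - F))
I(S) = √(16 + 2*S)
(912382 + q(622))*(-3802802 + I(1111)) = (912382 + 2*√622*(1062 + 622))*(-3802802 + √(16 + 2*1111)) = (912382 + 2*√622*1684)*(-3802802 + √(16 + 2222)) = (912382 + 3368*√622)*(-3802802 + √2238) = (-3802802 + √2238)*(912382 + 3368*√622)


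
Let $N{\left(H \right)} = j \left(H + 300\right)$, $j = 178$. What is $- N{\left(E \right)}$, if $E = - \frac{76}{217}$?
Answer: $- \frac{11574272}{217} \approx -53338.0$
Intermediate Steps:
$E = - \frac{76}{217}$ ($E = \left(-76\right) \frac{1}{217} = - \frac{76}{217} \approx -0.35023$)
$N{\left(H \right)} = 53400 + 178 H$ ($N{\left(H \right)} = 178 \left(H + 300\right) = 178 \left(300 + H\right) = 53400 + 178 H$)
$- N{\left(E \right)} = - (53400 + 178 \left(- \frac{76}{217}\right)) = - (53400 - \frac{13528}{217}) = \left(-1\right) \frac{11574272}{217} = - \frac{11574272}{217}$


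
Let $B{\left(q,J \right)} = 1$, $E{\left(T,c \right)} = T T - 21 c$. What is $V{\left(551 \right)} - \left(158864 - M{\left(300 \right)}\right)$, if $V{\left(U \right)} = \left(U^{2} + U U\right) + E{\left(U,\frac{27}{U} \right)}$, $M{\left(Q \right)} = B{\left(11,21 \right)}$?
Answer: $\frac{414318373}{551} \approx 7.5194 \cdot 10^{5}$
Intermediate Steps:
$E{\left(T,c \right)} = T^{2} - 21 c$
$M{\left(Q \right)} = 1$
$V{\left(U \right)} = - \frac{567}{U} + 3 U^{2}$ ($V{\left(U \right)} = \left(U^{2} + U U\right) + \left(U^{2} - 21 \frac{27}{U}\right) = \left(U^{2} + U^{2}\right) + \left(U^{2} - \frac{567}{U}\right) = 2 U^{2} + \left(U^{2} - \frac{567}{U}\right) = - \frac{567}{U} + 3 U^{2}$)
$V{\left(551 \right)} - \left(158864 - M{\left(300 \right)}\right) = \frac{3 \left(-189 + 551^{3}\right)}{551} - \left(158864 - 1\right) = 3 \cdot \frac{1}{551} \left(-189 + 167284151\right) - \left(158864 - 1\right) = 3 \cdot \frac{1}{551} \cdot 167283962 - 158863 = \frac{501851886}{551} - 158863 = \frac{414318373}{551}$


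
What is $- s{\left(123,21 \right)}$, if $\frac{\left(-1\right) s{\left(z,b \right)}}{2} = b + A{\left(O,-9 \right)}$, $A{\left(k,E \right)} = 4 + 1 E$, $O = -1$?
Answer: $32$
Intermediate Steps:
$A{\left(k,E \right)} = 4 + E$
$s{\left(z,b \right)} = 10 - 2 b$ ($s{\left(z,b \right)} = - 2 \left(b + \left(4 - 9\right)\right) = - 2 \left(b - 5\right) = - 2 \left(-5 + b\right) = 10 - 2 b$)
$- s{\left(123,21 \right)} = - (10 - 42) = \left(-1\right) \left(-32\right) = 32$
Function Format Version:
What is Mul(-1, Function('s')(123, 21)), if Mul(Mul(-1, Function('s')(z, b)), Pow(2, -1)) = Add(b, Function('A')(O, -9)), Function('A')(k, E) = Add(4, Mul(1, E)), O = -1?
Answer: 32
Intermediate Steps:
Function('A')(k, E) = Add(4, E)
Function('s')(z, b) = Add(10, Mul(-2, b)) (Function('s')(z, b) = Mul(-2, Add(b, Add(4, -9))) = Mul(-2, Add(b, -5)) = Mul(-2, Add(-5, b)) = Add(10, Mul(-2, b)))
Mul(-1, Function('s')(123, 21)) = Mul(-1, Add(10, Mul(-2, 21))) = Mul(-1, Add(10, -42)) = Mul(-1, -32) = 32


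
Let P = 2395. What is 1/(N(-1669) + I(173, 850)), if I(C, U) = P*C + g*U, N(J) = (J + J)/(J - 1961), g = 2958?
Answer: 1815/5315474194 ≈ 3.4146e-7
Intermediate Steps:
N(J) = 2*J/(-1961 + J) (N(J) = (2*J)/(-1961 + J) = 2*J/(-1961 + J))
I(C, U) = 2395*C + 2958*U
1/(N(-1669) + I(173, 850)) = 1/(2*(-1669)/(-1961 - 1669) + (2395*173 + 2958*850)) = 1/(2*(-1669)/(-3630) + (414335 + 2514300)) = 1/(2*(-1669)*(-1/3630) + 2928635) = 1/(1669/1815 + 2928635) = 1/(5315474194/1815) = 1815/5315474194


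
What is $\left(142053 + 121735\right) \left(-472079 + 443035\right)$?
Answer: $-7661458672$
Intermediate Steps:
$\left(142053 + 121735\right) \left(-472079 + 443035\right) = 263788 \left(-29044\right) = -7661458672$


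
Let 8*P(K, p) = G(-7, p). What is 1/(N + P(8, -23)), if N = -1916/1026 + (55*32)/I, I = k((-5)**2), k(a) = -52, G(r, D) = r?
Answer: -53352/1952075 ≈ -0.027331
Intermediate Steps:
P(K, p) = -7/8 (P(K, p) = (1/8)*(-7) = -7/8)
I = -52
N = -238174/6669 (N = -1916/1026 + (55*32)/(-52) = -1916*1/1026 + 1760*(-1/52) = -958/513 - 440/13 = -238174/6669 ≈ -35.714)
1/(N + P(8, -23)) = 1/(-238174/6669 - 7/8) = 1/(-1952075/53352) = -53352/1952075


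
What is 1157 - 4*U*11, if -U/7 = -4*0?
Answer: 1157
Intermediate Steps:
U = 0 (U = -(-28)*0 = -7*0 = 0)
1157 - 4*U*11 = 1157 - 4*0*11 = 1157 - 0*11 = 1157 - 1*0 = 1157 + 0 = 1157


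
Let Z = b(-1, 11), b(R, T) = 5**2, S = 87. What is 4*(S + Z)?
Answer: 448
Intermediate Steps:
b(R, T) = 25
Z = 25
4*(S + Z) = 4*(87 + 25) = 4*112 = 448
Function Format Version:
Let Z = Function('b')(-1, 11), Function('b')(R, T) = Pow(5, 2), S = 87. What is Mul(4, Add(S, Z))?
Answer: 448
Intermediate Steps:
Function('b')(R, T) = 25
Z = 25
Mul(4, Add(S, Z)) = Mul(4, Add(87, 25)) = Mul(4, 112) = 448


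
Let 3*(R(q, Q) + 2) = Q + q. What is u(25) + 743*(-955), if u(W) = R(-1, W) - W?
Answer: -709584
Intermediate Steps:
R(q, Q) = -2 + Q/3 + q/3 (R(q, Q) = -2 + (Q + q)/3 = -2 + (Q/3 + q/3) = -2 + Q/3 + q/3)
u(W) = -7/3 - 2*W/3 (u(W) = (-2 + W/3 + (⅓)*(-1)) - W = (-2 + W/3 - ⅓) - W = (-7/3 + W/3) - W = -7/3 - 2*W/3)
u(25) + 743*(-955) = (-7/3 - ⅔*25) + 743*(-955) = (-7/3 - 50/3) - 709565 = -19 - 709565 = -709584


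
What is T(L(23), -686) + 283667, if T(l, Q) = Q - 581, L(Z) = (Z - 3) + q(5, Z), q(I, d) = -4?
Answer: 282400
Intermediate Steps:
L(Z) = -7 + Z (L(Z) = (Z - 3) - 4 = (-3 + Z) - 4 = -7 + Z)
T(l, Q) = -581 + Q
T(L(23), -686) + 283667 = (-581 - 686) + 283667 = -1267 + 283667 = 282400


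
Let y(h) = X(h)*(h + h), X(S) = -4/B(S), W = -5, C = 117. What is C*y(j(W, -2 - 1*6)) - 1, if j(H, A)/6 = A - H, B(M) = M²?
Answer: 51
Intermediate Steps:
X(S) = -4/S²
j(H, A) = -6*H + 6*A (j(H, A) = 6*(A - H) = -6*H + 6*A)
y(h) = -8/h (y(h) = (-4/h²)*(h + h) = (-4/h²)*(2*h) = -8/h)
C*y(j(W, -2 - 1*6)) - 1 = 117*(-8/(-6*(-5) + 6*(-2 - 1*6))) - 1 = 117*(-8/(30 + 6*(-2 - 6))) - 1 = 117*(-8/(30 + 6*(-8))) - 1 = 117*(-8/(30 - 48)) - 1 = 117*(-8/(-18)) - 1 = 117*(-8*(-1/18)) - 1 = 117*(4/9) - 1 = 52 - 1 = 51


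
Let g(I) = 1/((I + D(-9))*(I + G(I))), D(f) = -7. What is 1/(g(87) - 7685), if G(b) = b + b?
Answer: -20880/160462799 ≈ -0.00013012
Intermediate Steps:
G(b) = 2*b
g(I) = 1/(3*I*(-7 + I)) (g(I) = 1/((I - 7)*(I + 2*I)) = 1/((-7 + I)*(3*I)) = 1/(3*I*(-7 + I)))
1/(g(87) - 7685) = 1/((1/3)/(87*(-7 + 87)) - 7685) = 1/((1/3)*(1/87)/80 - 7685) = 1/((1/3)*(1/87)*(1/80) - 7685) = 1/(1/20880 - 7685) = 1/(-160462799/20880) = -20880/160462799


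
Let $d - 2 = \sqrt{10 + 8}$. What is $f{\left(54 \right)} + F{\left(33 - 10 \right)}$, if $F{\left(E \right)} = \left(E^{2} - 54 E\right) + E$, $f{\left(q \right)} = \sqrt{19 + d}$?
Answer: $-690 + \sqrt{21 + 3 \sqrt{2}} \approx -684.98$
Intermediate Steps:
$d = 2 + 3 \sqrt{2}$ ($d = 2 + \sqrt{10 + 8} = 2 + \sqrt{18} = 2 + 3 \sqrt{2} \approx 6.2426$)
$f{\left(q \right)} = \sqrt{21 + 3 \sqrt{2}}$ ($f{\left(q \right)} = \sqrt{19 + \left(2 + 3 \sqrt{2}\right)} = \sqrt{21 + 3 \sqrt{2}}$)
$F{\left(E \right)} = E^{2} - 53 E$
$f{\left(54 \right)} + F{\left(33 - 10 \right)} = \sqrt{21 + 3 \sqrt{2}} + \left(33 - 10\right) \left(-53 + \left(33 - 10\right)\right) = \sqrt{21 + 3 \sqrt{2}} + 23 \left(-53 + 23\right) = \sqrt{21 + 3 \sqrt{2}} + 23 \left(-30\right) = \sqrt{21 + 3 \sqrt{2}} - 690 = -690 + \sqrt{21 + 3 \sqrt{2}}$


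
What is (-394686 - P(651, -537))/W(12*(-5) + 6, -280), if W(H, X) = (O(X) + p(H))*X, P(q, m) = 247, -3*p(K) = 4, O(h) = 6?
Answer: 169257/560 ≈ 302.24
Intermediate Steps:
p(K) = -4/3 (p(K) = -⅓*4 = -4/3)
W(H, X) = 14*X/3 (W(H, X) = (6 - 4/3)*X = 14*X/3)
(-394686 - P(651, -537))/W(12*(-5) + 6, -280) = (-394686 - 1*247)/(((14/3)*(-280))) = (-394686 - 247)/(-3920/3) = -394933*(-3/3920) = 169257/560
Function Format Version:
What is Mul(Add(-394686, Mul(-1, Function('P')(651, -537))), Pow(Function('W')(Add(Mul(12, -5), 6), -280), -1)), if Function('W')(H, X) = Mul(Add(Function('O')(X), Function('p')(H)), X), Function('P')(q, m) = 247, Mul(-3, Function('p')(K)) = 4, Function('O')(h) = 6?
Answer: Rational(169257, 560) ≈ 302.24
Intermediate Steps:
Function('p')(K) = Rational(-4, 3) (Function('p')(K) = Mul(Rational(-1, 3), 4) = Rational(-4, 3))
Function('W')(H, X) = Mul(Rational(14, 3), X) (Function('W')(H, X) = Mul(Add(6, Rational(-4, 3)), X) = Mul(Rational(14, 3), X))
Mul(Add(-394686, Mul(-1, Function('P')(651, -537))), Pow(Function('W')(Add(Mul(12, -5), 6), -280), -1)) = Mul(Add(-394686, Mul(-1, 247)), Pow(Mul(Rational(14, 3), -280), -1)) = Mul(Add(-394686, -247), Pow(Rational(-3920, 3), -1)) = Mul(-394933, Rational(-3, 3920)) = Rational(169257, 560)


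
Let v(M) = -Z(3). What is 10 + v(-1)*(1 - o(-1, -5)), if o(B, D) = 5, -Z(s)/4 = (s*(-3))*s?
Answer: 442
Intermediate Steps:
Z(s) = 12*s² (Z(s) = -4*s*(-3)*s = -4*(-3*s)*s = -(-12)*s² = 12*s²)
v(M) = -108 (v(M) = -12*3² = -12*9 = -1*108 = -108)
10 + v(-1)*(1 - o(-1, -5)) = 10 - 108*(1 - 1*5) = 10 - 108*(1 - 5) = 10 - 108*(-4) = 10 + 432 = 442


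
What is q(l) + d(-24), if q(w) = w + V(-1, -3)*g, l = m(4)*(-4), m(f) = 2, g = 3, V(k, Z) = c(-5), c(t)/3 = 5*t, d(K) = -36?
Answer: -269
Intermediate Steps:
c(t) = 15*t (c(t) = 3*(5*t) = 15*t)
V(k, Z) = -75 (V(k, Z) = 15*(-5) = -75)
l = -8 (l = 2*(-4) = -8)
q(w) = -225 + w (q(w) = w - 75*3 = w - 225 = -225 + w)
q(l) + d(-24) = (-225 - 8) - 36 = -233 - 36 = -269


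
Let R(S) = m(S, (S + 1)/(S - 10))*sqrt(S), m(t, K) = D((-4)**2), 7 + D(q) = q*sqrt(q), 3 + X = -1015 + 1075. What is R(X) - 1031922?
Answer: -1031922 + 57*sqrt(57) ≈ -1.0315e+6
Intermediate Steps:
X = 57 (X = -3 + (-1015 + 1075) = -3 + 60 = 57)
D(q) = -7 + q**(3/2) (D(q) = -7 + q*sqrt(q) = -7 + q**(3/2))
m(t, K) = 57 (m(t, K) = -7 + ((-4)**2)**(3/2) = -7 + 16**(3/2) = -7 + 64 = 57)
R(S) = 57*sqrt(S)
R(X) - 1031922 = 57*sqrt(57) - 1031922 = -1031922 + 57*sqrt(57)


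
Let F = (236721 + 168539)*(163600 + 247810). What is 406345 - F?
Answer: -166727610255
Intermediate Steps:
F = 166728016600 (F = 405260*411410 = 166728016600)
406345 - F = 406345 - 1*166728016600 = 406345 - 166728016600 = -166727610255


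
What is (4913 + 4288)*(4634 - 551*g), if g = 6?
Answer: 12218928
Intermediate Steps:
(4913 + 4288)*(4634 - 551*g) = (4913 + 4288)*(4634 - 551*6) = 9201*(4634 - 3306) = 9201*1328 = 12218928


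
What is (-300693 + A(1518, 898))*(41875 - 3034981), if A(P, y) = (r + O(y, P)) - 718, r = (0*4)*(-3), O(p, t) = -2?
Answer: 902161058778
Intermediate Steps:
r = 0 (r = 0*(-3) = 0)
A(P, y) = -720 (A(P, y) = (0 - 2) - 718 = -2 - 718 = -720)
(-300693 + A(1518, 898))*(41875 - 3034981) = (-300693 - 720)*(41875 - 3034981) = -301413*(-2993106) = 902161058778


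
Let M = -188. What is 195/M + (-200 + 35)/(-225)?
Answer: -857/2820 ≈ -0.30390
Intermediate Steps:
195/M + (-200 + 35)/(-225) = 195/(-188) + (-200 + 35)/(-225) = 195*(-1/188) - 165*(-1/225) = -195/188 + 11/15 = -857/2820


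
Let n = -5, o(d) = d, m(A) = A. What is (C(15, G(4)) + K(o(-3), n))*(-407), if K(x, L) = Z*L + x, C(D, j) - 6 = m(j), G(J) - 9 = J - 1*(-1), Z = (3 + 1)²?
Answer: 25641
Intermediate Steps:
Z = 16 (Z = 4² = 16)
G(J) = 10 + J (G(J) = 9 + (J - 1*(-1)) = 9 + (J + 1) = 9 + (1 + J) = 10 + J)
C(D, j) = 6 + j
K(x, L) = x + 16*L (K(x, L) = 16*L + x = x + 16*L)
(C(15, G(4)) + K(o(-3), n))*(-407) = ((6 + (10 + 4)) + (-3 + 16*(-5)))*(-407) = ((6 + 14) + (-3 - 80))*(-407) = (20 - 83)*(-407) = -63*(-407) = 25641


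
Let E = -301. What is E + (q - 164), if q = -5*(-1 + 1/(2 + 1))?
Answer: -1385/3 ≈ -461.67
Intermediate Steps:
q = 10/3 (q = -5*(-1 + 1/3) = -5*(-1 + ⅓) = -5*(-⅔) = 10/3 ≈ 3.3333)
E + (q - 164) = -301 + (10/3 - 164) = -301 - 482/3 = -1385/3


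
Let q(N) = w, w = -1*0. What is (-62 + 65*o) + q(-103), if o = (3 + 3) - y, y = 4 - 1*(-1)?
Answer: 3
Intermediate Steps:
y = 5 (y = 4 + 1 = 5)
w = 0
q(N) = 0
o = 1 (o = (3 + 3) - 1*5 = 6 - 5 = 1)
(-62 + 65*o) + q(-103) = (-62 + 65*1) + 0 = (-62 + 65) + 0 = 3 + 0 = 3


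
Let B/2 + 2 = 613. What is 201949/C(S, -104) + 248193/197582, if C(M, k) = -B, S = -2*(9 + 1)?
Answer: -899958988/5487391 ≈ -164.00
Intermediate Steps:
B = 1222 (B = -4 + 2*613 = -4 + 1226 = 1222)
S = -20 (S = -2*10 = -20)
C(M, k) = -1222 (C(M, k) = -1*1222 = -1222)
201949/C(S, -104) + 248193/197582 = 201949/(-1222) + 248193/197582 = 201949*(-1/1222) + 248193*(1/197582) = -201949/1222 + 22563/17962 = -899958988/5487391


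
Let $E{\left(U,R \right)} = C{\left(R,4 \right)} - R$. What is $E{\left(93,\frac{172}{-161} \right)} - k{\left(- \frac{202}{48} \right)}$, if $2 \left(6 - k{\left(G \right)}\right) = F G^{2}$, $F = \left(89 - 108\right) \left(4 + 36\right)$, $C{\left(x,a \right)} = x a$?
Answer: $- \frac{156237703}{23184} \approx -6739.0$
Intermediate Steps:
$C{\left(x,a \right)} = a x$
$F = -760$ ($F = \left(-19\right) 40 = -760$)
$E{\left(U,R \right)} = 3 R$ ($E{\left(U,R \right)} = 4 R - R = 3 R$)
$k{\left(G \right)} = 6 + 380 G^{2}$ ($k{\left(G \right)} = 6 - \frac{\left(-760\right) G^{2}}{2} = 6 + 380 G^{2}$)
$E{\left(93,\frac{172}{-161} \right)} - k{\left(- \frac{202}{48} \right)} = 3 \frac{172}{-161} - \left(6 + 380 \left(- \frac{202}{48}\right)^{2}\right) = 3 \cdot 172 \left(- \frac{1}{161}\right) - \left(6 + 380 \left(\left(-202\right) \frac{1}{48}\right)^{2}\right) = 3 \left(- \frac{172}{161}\right) - \left(6 + 380 \left(- \frac{101}{24}\right)^{2}\right) = - \frac{516}{161} - \left(6 + 380 \cdot \frac{10201}{576}\right) = - \frac{516}{161} - \left(6 + \frac{969095}{144}\right) = - \frac{516}{161} - \frac{969959}{144} = - \frac{156237703}{23184}$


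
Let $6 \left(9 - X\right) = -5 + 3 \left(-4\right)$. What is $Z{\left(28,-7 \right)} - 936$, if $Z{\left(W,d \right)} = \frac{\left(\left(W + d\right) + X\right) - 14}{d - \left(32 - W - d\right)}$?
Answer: $- \frac{101201}{108} \approx -937.05$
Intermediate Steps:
$X = \frac{71}{6}$ ($X = 9 - \frac{-5 + 3 \left(-4\right)}{6} = 9 - \frac{-5 - 12}{6} = 9 - - \frac{17}{6} = 9 + \frac{17}{6} = \frac{71}{6} \approx 11.833$)
$Z{\left(W,d \right)} = \frac{- \frac{13}{6} + W + d}{-32 + W + 2 d}$ ($Z{\left(W,d \right)} = \frac{\left(\left(W + d\right) + \frac{71}{6}\right) - 14}{d - \left(32 - W - d\right)} = \frac{\left(\frac{71}{6} + W + d\right) - 14}{d + \left(-32 + W + d\right)} = \frac{- \frac{13}{6} + W + d}{-32 + W + 2 d}$)
$Z{\left(28,-7 \right)} - 936 = \frac{- \frac{13}{6} + 28 - 7}{-32 + 28 + 2 \left(-7\right)} - 936 = \frac{1}{-32 + 28 - 14} \cdot \frac{113}{6} - 936 = \frac{1}{-18} \cdot \frac{113}{6} - 936 = \left(- \frac{1}{18}\right) \frac{113}{6} - 936 = - \frac{113}{108} - 936 = - \frac{101201}{108}$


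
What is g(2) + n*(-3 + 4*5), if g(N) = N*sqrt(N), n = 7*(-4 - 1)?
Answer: -595 + 2*sqrt(2) ≈ -592.17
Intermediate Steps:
n = -35 (n = 7*(-5) = -35)
g(N) = N**(3/2)
g(2) + n*(-3 + 4*5) = 2**(3/2) - 35*(-3 + 4*5) = 2*sqrt(2) - 35*(-3 + 20) = 2*sqrt(2) - 35*17 = 2*sqrt(2) - 595 = -595 + 2*sqrt(2)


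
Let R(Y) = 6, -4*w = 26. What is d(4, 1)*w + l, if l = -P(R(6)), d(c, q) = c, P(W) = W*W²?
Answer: -242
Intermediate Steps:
w = -13/2 (w = -¼*26 = -13/2 ≈ -6.5000)
P(W) = W³
l = -216 (l = -1*6³ = -1*216 = -216)
d(4, 1)*w + l = 4*(-13/2) - 216 = -26 - 216 = -242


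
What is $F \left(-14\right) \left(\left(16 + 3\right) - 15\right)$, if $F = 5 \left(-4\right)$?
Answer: $1120$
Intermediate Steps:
$F = -20$
$F \left(-14\right) \left(\left(16 + 3\right) - 15\right) = \left(-20\right) \left(-14\right) \left(\left(16 + 3\right) - 15\right) = 280 \left(19 - 15\right) = 280 \cdot 4 = 1120$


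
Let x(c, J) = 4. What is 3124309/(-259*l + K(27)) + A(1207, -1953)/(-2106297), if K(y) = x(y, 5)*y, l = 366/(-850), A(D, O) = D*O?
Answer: 103593594913556/7278192267 ≈ 14233.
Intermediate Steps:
l = -183/425 (l = 366*(-1/850) = -183/425 ≈ -0.43059)
K(y) = 4*y
3124309/(-259*l + K(27)) + A(1207, -1953)/(-2106297) = 3124309/(-259*(-183/425) + 4*27) + (1207*(-1953))/(-2106297) = 3124309/(47397/425 + 108) - 2357271*(-1/2106297) = 3124309/(93297/425) + 261919/234033 = 3124309*(425/93297) + 261919/234033 = 1327831325/93297 + 261919/234033 = 103593594913556/7278192267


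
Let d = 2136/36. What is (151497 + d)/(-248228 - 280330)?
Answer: -454669/1585674 ≈ -0.28674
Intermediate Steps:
d = 178/3 (d = (1/36)*2136 = 178/3 ≈ 59.333)
(151497 + d)/(-248228 - 280330) = (151497 + 178/3)/(-248228 - 280330) = (454669/3)/(-528558) = (454669/3)*(-1/528558) = -454669/1585674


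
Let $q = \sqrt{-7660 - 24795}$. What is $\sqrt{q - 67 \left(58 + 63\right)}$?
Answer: $\sqrt{-8107 + i \sqrt{32455}} \approx 1.0 + 90.044 i$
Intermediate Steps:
$q = i \sqrt{32455}$ ($q = \sqrt{-32455} = i \sqrt{32455} \approx 180.15 i$)
$\sqrt{q - 67 \left(58 + 63\right)} = \sqrt{i \sqrt{32455} - 67 \left(58 + 63\right)} = \sqrt{i \sqrt{32455} - 8107} = \sqrt{-8107 + i \sqrt{32455}}$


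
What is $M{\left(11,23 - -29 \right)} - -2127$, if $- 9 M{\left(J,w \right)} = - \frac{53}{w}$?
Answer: $\frac{995489}{468} \approx 2127.1$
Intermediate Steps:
$M{\left(J,w \right)} = \frac{53}{9 w}$ ($M{\left(J,w \right)} = - \frac{\left(-53\right) \frac{1}{w}}{9} = \frac{53}{9 w}$)
$M{\left(11,23 - -29 \right)} - -2127 = \frac{53}{9 \left(23 - -29\right)} - -2127 = \frac{53}{9 \left(23 + 29\right)} + 2127 = \frac{53}{9 \cdot 52} + 2127 = \frac{53}{9} \cdot \frac{1}{52} + 2127 = \frac{53}{468} + 2127 = \frac{995489}{468}$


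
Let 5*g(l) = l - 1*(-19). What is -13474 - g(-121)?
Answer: -67268/5 ≈ -13454.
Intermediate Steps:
g(l) = 19/5 + l/5 (g(l) = (l - 1*(-19))/5 = (l + 19)/5 = (19 + l)/5 = 19/5 + l/5)
-13474 - g(-121) = -13474 - (19/5 + (⅕)*(-121)) = -13474 - (19/5 - 121/5) = -13474 - 1*(-102/5) = -13474 + 102/5 = -67268/5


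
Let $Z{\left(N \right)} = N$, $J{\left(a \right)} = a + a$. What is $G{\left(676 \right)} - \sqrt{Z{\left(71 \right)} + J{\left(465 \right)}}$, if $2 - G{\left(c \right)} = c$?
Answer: $-674 - \sqrt{1001} \approx -705.64$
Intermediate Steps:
$J{\left(a \right)} = 2 a$
$G{\left(c \right)} = 2 - c$
$G{\left(676 \right)} - \sqrt{Z{\left(71 \right)} + J{\left(465 \right)}} = \left(2 - 676\right) - \sqrt{71 + 2 \cdot 465} = \left(2 - 676\right) - \sqrt{71 + 930} = -674 - \sqrt{1001}$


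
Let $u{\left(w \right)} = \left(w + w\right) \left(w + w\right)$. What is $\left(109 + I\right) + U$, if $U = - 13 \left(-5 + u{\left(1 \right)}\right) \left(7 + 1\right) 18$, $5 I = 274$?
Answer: $\frac{10179}{5} \approx 2035.8$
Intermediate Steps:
$I = \frac{274}{5}$ ($I = \frac{1}{5} \cdot 274 = \frac{274}{5} \approx 54.8$)
$u{\left(w \right)} = 4 w^{2}$ ($u{\left(w \right)} = 2 w 2 w = 4 w^{2}$)
$U = 1872$ ($U = - 13 \left(-5 + 4 \cdot 1^{2}\right) \left(7 + 1\right) 18 = - 13 \left(-5 + 4 \cdot 1\right) 8 \cdot 18 = - 13 \left(-5 + 4\right) 8 \cdot 18 = - 13 \left(\left(-1\right) 8\right) 18 = \left(-13\right) \left(-8\right) 18 = 104 \cdot 18 = 1872$)
$\left(109 + I\right) + U = \left(109 + \frac{274}{5}\right) + 1872 = \frac{819}{5} + 1872 = \frac{10179}{5}$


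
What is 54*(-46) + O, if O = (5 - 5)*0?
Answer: -2484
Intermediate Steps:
O = 0 (O = 0*0 = 0)
54*(-46) + O = 54*(-46) + 0 = -2484 + 0 = -2484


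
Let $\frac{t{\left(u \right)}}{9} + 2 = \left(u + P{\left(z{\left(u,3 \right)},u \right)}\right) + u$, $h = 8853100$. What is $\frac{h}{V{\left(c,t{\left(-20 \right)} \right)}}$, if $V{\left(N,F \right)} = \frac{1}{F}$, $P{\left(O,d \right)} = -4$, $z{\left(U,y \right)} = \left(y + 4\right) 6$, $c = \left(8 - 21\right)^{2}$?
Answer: $-3665183400$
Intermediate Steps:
$c = 169$ ($c = \left(-13\right)^{2} = 169$)
$z{\left(U,y \right)} = 24 + 6 y$ ($z{\left(U,y \right)} = \left(4 + y\right) 6 = 24 + 6 y$)
$t{\left(u \right)} = -54 + 18 u$ ($t{\left(u \right)} = -18 + 9 \left(\left(u - 4\right) + u\right) = -18 + 9 \left(\left(-4 + u\right) + u\right) = -18 + 9 \left(-4 + 2 u\right) = -18 + \left(-36 + 18 u\right) = -54 + 18 u$)
$\frac{h}{V{\left(c,t{\left(-20 \right)} \right)}} = \frac{8853100}{\frac{1}{-54 + 18 \left(-20\right)}} = \frac{8853100}{\frac{1}{-54 - 360}} = \frac{8853100}{\frac{1}{-414}} = \frac{8853100}{- \frac{1}{414}} = 8853100 \left(-414\right) = -3665183400$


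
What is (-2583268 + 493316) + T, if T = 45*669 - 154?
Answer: -2060001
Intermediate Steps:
T = 29951 (T = 30105 - 154 = 29951)
(-2583268 + 493316) + T = (-2583268 + 493316) + 29951 = -2089952 + 29951 = -2060001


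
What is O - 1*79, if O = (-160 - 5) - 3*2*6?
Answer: -280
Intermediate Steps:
O = -201 (O = -165 - 6*6 = -165 - 36 = -201)
O - 1*79 = -201 - 1*79 = -201 - 79 = -280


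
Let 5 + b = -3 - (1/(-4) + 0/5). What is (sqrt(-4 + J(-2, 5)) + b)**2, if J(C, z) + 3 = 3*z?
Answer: 1089/16 - 31*sqrt(2) ≈ 24.222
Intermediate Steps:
J(C, z) = -3 + 3*z
b = -31/4 (b = -5 + (-3 - (1/(-4) + 0/5)) = -5 + (-3 - (1*(-1/4) + 0*(1/5))) = -5 + (-3 - (-1/4 + 0)) = -5 + (-3 - 1*(-1/4)) = -5 + (-3 + 1/4) = -5 - 11/4 = -31/4 ≈ -7.7500)
(sqrt(-4 + J(-2, 5)) + b)**2 = (sqrt(-4 + (-3 + 3*5)) - 31/4)**2 = (sqrt(-4 + (-3 + 15)) - 31/4)**2 = (sqrt(-4 + 12) - 31/4)**2 = (sqrt(8) - 31/4)**2 = (2*sqrt(2) - 31/4)**2 = (-31/4 + 2*sqrt(2))**2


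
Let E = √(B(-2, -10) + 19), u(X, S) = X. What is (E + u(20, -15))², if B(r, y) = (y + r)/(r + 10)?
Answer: (40 + √70)²/4 ≈ 584.83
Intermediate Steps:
B(r, y) = (r + y)/(10 + r)
E = √70/2 (E = √((-2 - 10)/(10 - 2) + 19) = √(-12/8 + 19) = √((⅛)*(-12) + 19) = √(-3/2 + 19) = √(35/2) = √70/2 ≈ 4.1833)
(E + u(20, -15))² = (√70/2 + 20)² = (20 + √70/2)²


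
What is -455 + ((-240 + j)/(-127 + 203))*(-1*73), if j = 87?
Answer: -23411/76 ≈ -308.04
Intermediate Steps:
-455 + ((-240 + j)/(-127 + 203))*(-1*73) = -455 + ((-240 + 87)/(-127 + 203))*(-1*73) = -455 - 153/76*(-73) = -455 + 11169/76 = -23411/76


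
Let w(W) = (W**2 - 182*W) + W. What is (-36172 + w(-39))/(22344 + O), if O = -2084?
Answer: -6898/5065 ≈ -1.3619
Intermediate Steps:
w(W) = W**2 - 181*W
(-36172 + w(-39))/(22344 + O) = (-36172 - 39*(-181 - 39))/(22344 - 2084) = (-36172 - 39*(-220))/20260 = (-36172 + 8580)*(1/20260) = -27592*1/20260 = -6898/5065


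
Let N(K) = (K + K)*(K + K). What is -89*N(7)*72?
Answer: -1255968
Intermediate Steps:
N(K) = 4*K**2 (N(K) = (2*K)*(2*K) = 4*K**2)
-89*N(7)*72 = -356*7**2*72 = -356*49*72 = -89*196*72 = -17444*72 = -1255968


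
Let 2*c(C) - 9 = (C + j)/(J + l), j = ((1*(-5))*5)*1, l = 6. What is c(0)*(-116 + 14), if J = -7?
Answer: -1734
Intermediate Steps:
j = -25 (j = -5*5*1 = -25*1 = -25)
c(C) = 17 - C/2 (c(C) = 9/2 + ((C - 25)/(-7 + 6))/2 = 9/2 + ((-25 + C)/(-1))/2 = 9/2 + (-(-25 + C))/2 = 9/2 + (25 - C)/2 = 9/2 + (25/2 - C/2) = 17 - C/2)
c(0)*(-116 + 14) = (17 - 1/2*0)*(-116 + 14) = (17 + 0)*(-102) = 17*(-102) = -1734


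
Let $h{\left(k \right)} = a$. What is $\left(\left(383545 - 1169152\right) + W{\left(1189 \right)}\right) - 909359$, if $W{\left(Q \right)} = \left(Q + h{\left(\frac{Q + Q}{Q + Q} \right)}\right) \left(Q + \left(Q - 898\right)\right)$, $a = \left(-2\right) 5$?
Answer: $49954$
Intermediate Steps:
$a = -10$
$h{\left(k \right)} = -10$
$W{\left(Q \right)} = \left(-898 + 2 Q\right) \left(-10 + Q\right)$ ($W{\left(Q \right)} = \left(Q - 10\right) \left(Q + \left(Q - 898\right)\right) = \left(-10 + Q\right) \left(Q + \left(Q - 898\right)\right) = \left(-10 + Q\right) \left(Q + \left(-898 + Q\right)\right) = \left(-10 + Q\right) \left(-898 + 2 Q\right) = \left(-898 + 2 Q\right) \left(-10 + Q\right)$)
$\left(\left(383545 - 1169152\right) + W{\left(1189 \right)}\right) - 909359 = \left(\left(383545 - 1169152\right) + \left(8980 - 1091502 + 2 \cdot 1189^{2}\right)\right) - 909359 = \left(\left(383545 - 1169152\right) + \left(8980 - 1091502 + 2 \cdot 1413721\right)\right) - 909359 = \left(-785607 + \left(8980 - 1091502 + 2827442\right)\right) - 909359 = \left(-785607 + 1744920\right) - 909359 = 959313 - 909359 = 49954$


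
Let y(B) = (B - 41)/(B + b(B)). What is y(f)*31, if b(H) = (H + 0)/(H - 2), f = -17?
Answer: 17081/153 ≈ 111.64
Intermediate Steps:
b(H) = H/(-2 + H)
y(B) = (-41 + B)/(B + B/(-2 + B)) (y(B) = (B - 41)/(B + B/(-2 + B)) = (-41 + B)/(B + B/(-2 + B)))
y(f)*31 = ((-41 - 17)*(-2 - 17)/((-17)*(-1 - 17)))*31 = -1/17*(-58)*(-19)/(-18)*31 = -1/17*(-1/18)*(-58)*(-19)*31 = (551/153)*31 = 17081/153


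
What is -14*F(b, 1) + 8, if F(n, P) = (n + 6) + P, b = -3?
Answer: -48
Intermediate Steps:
F(n, P) = 6 + P + n (F(n, P) = (6 + n) + P = 6 + P + n)
-14*F(b, 1) + 8 = -14*(6 + 1 - 3) + 8 = -14*4 + 8 = -56 + 8 = -48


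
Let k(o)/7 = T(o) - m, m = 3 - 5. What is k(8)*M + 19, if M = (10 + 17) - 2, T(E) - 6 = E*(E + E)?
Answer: 23819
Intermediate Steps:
m = -2
T(E) = 6 + 2*E² (T(E) = 6 + E*(E + E) = 6 + E*(2*E) = 6 + 2*E²)
k(o) = 56 + 14*o² (k(o) = 7*((6 + 2*o²) - 1*(-2)) = 7*((6 + 2*o²) + 2) = 7*(8 + 2*o²) = 56 + 14*o²)
M = 25 (M = 27 - 2 = 25)
k(8)*M + 19 = (56 + 14*8²)*25 + 19 = (56 + 14*64)*25 + 19 = (56 + 896)*25 + 19 = 952*25 + 19 = 23800 + 19 = 23819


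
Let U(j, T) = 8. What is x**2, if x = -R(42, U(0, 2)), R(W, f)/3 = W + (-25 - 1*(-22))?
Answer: 13689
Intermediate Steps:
R(W, f) = -9 + 3*W (R(W, f) = 3*(W + (-25 - 1*(-22))) = 3*(W + (-25 + 22)) = 3*(W - 3) = 3*(-3 + W) = -9 + 3*W)
x = -117 (x = -(-9 + 3*42) = -(-9 + 126) = -1*117 = -117)
x**2 = (-117)**2 = 13689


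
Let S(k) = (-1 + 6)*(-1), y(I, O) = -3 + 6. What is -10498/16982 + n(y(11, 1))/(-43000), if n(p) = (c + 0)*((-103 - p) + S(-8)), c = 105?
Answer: -25348879/73022600 ≈ -0.34714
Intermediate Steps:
y(I, O) = 3
S(k) = -5 (S(k) = 5*(-1) = -5)
n(p) = -11340 - 105*p (n(p) = (105 + 0)*((-103 - p) - 5) = 105*(-108 - p) = -11340 - 105*p)
-10498/16982 + n(y(11, 1))/(-43000) = -10498/16982 + (-11340 - 105*3)/(-43000) = -10498*1/16982 + (-11340 - 315)*(-1/43000) = -5249/8491 - 11655*(-1/43000) = -5249/8491 + 2331/8600 = -25348879/73022600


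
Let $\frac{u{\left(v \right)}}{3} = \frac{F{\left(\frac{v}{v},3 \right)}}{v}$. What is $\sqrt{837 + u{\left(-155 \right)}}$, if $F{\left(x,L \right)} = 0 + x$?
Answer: $\frac{2 \sqrt{5027115}}{155} \approx 28.931$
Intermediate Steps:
$F{\left(x,L \right)} = x$
$u{\left(v \right)} = \frac{3}{v}$ ($u{\left(v \right)} = 3 \frac{v \frac{1}{v}}{v} = 3 \cdot 1 \frac{1}{v} = \frac{3}{v}$)
$\sqrt{837 + u{\left(-155 \right)}} = \sqrt{837 + \frac{3}{-155}} = \sqrt{837 + 3 \left(- \frac{1}{155}\right)} = \sqrt{837 - \frac{3}{155}} = \sqrt{\frac{129732}{155}} = \frac{2 \sqrt{5027115}}{155}$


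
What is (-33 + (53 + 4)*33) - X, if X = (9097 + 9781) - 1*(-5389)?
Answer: -22419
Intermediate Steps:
X = 24267 (X = 18878 + 5389 = 24267)
(-33 + (53 + 4)*33) - X = (-33 + (53 + 4)*33) - 1*24267 = (-33 + 57*33) - 24267 = (-33 + 1881) - 24267 = 1848 - 24267 = -22419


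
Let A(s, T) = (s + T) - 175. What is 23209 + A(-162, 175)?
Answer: 23047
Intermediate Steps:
A(s, T) = -175 + T + s (A(s, T) = (T + s) - 175 = -175 + T + s)
23209 + A(-162, 175) = 23209 + (-175 + 175 - 162) = 23209 - 162 = 23047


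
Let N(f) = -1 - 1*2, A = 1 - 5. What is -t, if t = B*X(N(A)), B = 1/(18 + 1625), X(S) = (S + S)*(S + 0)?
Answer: -18/1643 ≈ -0.010956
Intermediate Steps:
A = -4
N(f) = -3 (N(f) = -1 - 2 = -3)
X(S) = 2*S² (X(S) = (2*S)*S = 2*S²)
B = 1/1643 ≈ 0.00060864
t = 18/1643 (t = (2*(-3)²)/1643 = (2*9)/1643 = (1/1643)*18 = 18/1643 ≈ 0.010956)
-t = -1*18/1643 = -18/1643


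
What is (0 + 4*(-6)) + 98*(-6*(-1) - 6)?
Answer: -24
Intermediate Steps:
(0 + 4*(-6)) + 98*(-6*(-1) - 6) = (0 - 24) + 98*(6 - 6) = -24 + 98*0 = -24 + 0 = -24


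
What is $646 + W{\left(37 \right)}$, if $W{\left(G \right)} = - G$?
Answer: $609$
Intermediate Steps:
$646 + W{\left(37 \right)} = 646 - 37 = 609$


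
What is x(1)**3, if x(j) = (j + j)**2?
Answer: 64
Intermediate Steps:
x(j) = 4*j**2 (x(j) = (2*j)**2 = 4*j**2)
x(1)**3 = (4*1**2)**3 = (4*1)**3 = 4**3 = 64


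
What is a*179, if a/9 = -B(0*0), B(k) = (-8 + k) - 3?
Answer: 17721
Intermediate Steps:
B(k) = -11 + k
a = 99 (a = 9*(-(-11 + 0*0)) = 9*(-(-11 + 0)) = 9*(-1*(-11)) = 9*11 = 99)
a*179 = 99*179 = 17721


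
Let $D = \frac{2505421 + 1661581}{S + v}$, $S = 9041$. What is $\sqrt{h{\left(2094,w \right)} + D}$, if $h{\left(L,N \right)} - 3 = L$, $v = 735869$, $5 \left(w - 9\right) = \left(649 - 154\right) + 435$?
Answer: $\frac{2 \sqrt{72919392234095}}{372455} \approx 45.854$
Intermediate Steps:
$w = 195$ ($w = 9 + \frac{\left(649 - 154\right) + 435}{5} = 9 + \frac{495 + 435}{5} = 9 + \frac{1}{5} \cdot 930 = 9 + 186 = 195$)
$D = \frac{2083501}{372455}$ ($D = \frac{2505421 + 1661581}{9041 + 735869} = \frac{4167002}{744910} = 4167002 \cdot \frac{1}{744910} = \frac{2083501}{372455} \approx 5.594$)
$h{\left(L,N \right)} = 3 + L$
$\sqrt{h{\left(2094,w \right)} + D} = \sqrt{\left(3 + 2094\right) + \frac{2083501}{372455}} = \sqrt{2097 + \frac{2083501}{372455}} = \sqrt{\frac{783121636}{372455}} = \frac{2 \sqrt{72919392234095}}{372455}$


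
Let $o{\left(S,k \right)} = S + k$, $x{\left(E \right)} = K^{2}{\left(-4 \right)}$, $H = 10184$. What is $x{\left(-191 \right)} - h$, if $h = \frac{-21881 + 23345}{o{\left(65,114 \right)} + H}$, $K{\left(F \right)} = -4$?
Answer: $\frac{164344}{10363} \approx 15.859$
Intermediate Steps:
$x{\left(E \right)} = 16$ ($x{\left(E \right)} = \left(-4\right)^{2} = 16$)
$h = \frac{1464}{10363}$ ($h = \frac{-21881 + 23345}{\left(65 + 114\right) + 10184} = \frac{1464}{179 + 10184} = \frac{1464}{10363} \approx 0.14127$)
$x{\left(-191 \right)} - h = 16 - \frac{1464}{10363} = \frac{164344}{10363}$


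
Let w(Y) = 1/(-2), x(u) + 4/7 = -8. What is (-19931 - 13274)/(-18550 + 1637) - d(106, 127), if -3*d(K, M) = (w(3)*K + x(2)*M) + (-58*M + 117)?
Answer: -330890279/118391 ≈ -2794.9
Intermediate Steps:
x(u) = -60/7 (x(u) = -4/7 - 8 = -60/7)
w(Y) = -½
d(K, M) = -39 + K/6 + 466*M/21 (d(K, M) = -((-K/2 - 60*M/7) + (-58*M + 117))/3 = -((-60*M/7 - K/2) + (117 - 58*M))/3 = -(117 - 466*M/7 - K/2)/3 = -39 + K/6 + 466*M/21)
(-19931 - 13274)/(-18550 + 1637) - d(106, 127) = (-19931 - 13274)/(-18550 + 1637) - (-39 + (⅙)*106 + (466/21)*127) = -33205/(-16913) - (-39 + 53/3 + 59182/21) = -33205*(-1/16913) - 1*19578/7 = 33205/16913 - 19578/7 = -330890279/118391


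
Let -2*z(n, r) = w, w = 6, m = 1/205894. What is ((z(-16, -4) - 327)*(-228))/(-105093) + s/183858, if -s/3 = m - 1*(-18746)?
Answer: -150559576135465/147345286650068 ≈ -1.0218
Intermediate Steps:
m = 1/205894 ≈ 4.8569e-6
s = -11579066775/205894 (s = -3*(1/205894 - 1*(-18746)) = -3*(1/205894 + 18746) = -3*3859688925/205894 = -11579066775/205894 ≈ -56238.)
z(n, r) = -3 (z(n, r) = -1/2*6 = -3)
((z(-16, -4) - 327)*(-228))/(-105093) + s/183858 = ((-3 - 327)*(-228))/(-105093) - 11579066775/205894/183858 = -330*(-228)*(-1/105093) - 11579066775/205894*1/183858 = 75240*(-1/105093) - 3859688925/12618419684 = -8360/11677 - 3859688925/12618419684 = -150559576135465/147345286650068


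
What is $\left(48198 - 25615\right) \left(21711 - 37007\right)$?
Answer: $-345429568$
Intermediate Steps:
$\left(48198 - 25615\right) \left(21711 - 37007\right) = \left(48198 - 25615\right) \left(-15296\right) = 22583 \left(-15296\right) = -345429568$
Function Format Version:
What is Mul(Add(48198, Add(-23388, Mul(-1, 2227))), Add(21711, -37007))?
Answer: -345429568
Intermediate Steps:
Mul(Add(48198, Add(-23388, Mul(-1, 2227))), Add(21711, -37007)) = Mul(Add(48198, Add(-23388, -2227)), -15296) = Mul(Add(48198, -25615), -15296) = Mul(22583, -15296) = -345429568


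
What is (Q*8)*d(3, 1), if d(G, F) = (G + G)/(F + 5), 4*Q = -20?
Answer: -40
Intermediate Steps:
Q = -5 (Q = (¼)*(-20) = -5)
d(G, F) = 2*G/(5 + F) (d(G, F) = (2*G)/(5 + F) = 2*G/(5 + F))
(Q*8)*d(3, 1) = (-5*8)*(2*3/(5 + 1)) = -80*3/6 = -40*1 = -40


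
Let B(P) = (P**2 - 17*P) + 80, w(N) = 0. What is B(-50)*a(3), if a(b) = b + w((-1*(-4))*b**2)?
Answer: 10290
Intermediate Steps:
B(P) = 80 + P**2 - 17*P
a(b) = b (a(b) = b + 0 = b)
B(-50)*a(3) = (80 + (-50)**2 - 17*(-50))*3 = (80 + 2500 + 850)*3 = 3430*3 = 10290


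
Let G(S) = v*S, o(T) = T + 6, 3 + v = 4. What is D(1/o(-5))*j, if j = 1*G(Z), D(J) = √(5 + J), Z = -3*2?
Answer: -6*√6 ≈ -14.697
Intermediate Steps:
v = 1 (v = -3 + 4 = 1)
o(T) = 6 + T
Z = -6
G(S) = S (G(S) = 1*S = S)
j = -6 (j = 1*(-6) = -6)
D(1/o(-5))*j = √(5 + 1/(6 - 5))*(-6) = √(5 + 1/1)*(-6) = √(5 + 1)*(-6) = √6*(-6) = -6*√6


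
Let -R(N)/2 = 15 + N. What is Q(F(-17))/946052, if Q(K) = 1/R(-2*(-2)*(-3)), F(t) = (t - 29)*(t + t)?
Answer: -1/5676312 ≈ -1.7617e-7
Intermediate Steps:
R(N) = -30 - 2*N (R(N) = -2*(15 + N) = -30 - 2*N)
F(t) = 2*t*(-29 + t) (F(t) = (-29 + t)*(2*t) = 2*t*(-29 + t))
Q(K) = -⅙ (Q(K) = 1/(-30 - 2*(-2*(-2))*(-3)) = 1/(-30 - 8*(-3)) = 1/(-30 - 2*(-12)) = 1/(-30 + 24) = 1/(-6) = -⅙)
Q(F(-17))/946052 = -⅙/946052 = -⅙*1/946052 = -1/5676312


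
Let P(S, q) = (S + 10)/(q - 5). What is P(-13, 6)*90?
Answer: -270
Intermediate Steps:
P(S, q) = (10 + S)/(-5 + q)
P(-13, 6)*90 = ((10 - 13)/(-5 + 6))*90 = (-3/1)*90 = (1*(-3))*90 = -3*90 = -270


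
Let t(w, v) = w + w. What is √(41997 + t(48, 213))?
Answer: 3*√4677 ≈ 205.17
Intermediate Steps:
t(w, v) = 2*w
√(41997 + t(48, 213)) = √(41997 + 2*48) = √(41997 + 96) = √42093 = 3*√4677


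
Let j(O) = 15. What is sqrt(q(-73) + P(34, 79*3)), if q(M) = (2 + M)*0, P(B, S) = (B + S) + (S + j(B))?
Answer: sqrt(523) ≈ 22.869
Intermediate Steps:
P(B, S) = 15 + B + 2*S (P(B, S) = (B + S) + (S + 15) = (B + S) + (15 + S) = 15 + B + 2*S)
q(M) = 0
sqrt(q(-73) + P(34, 79*3)) = sqrt(0 + (15 + 34 + 2*(79*3))) = sqrt(0 + (15 + 34 + 2*237)) = sqrt(0 + (15 + 34 + 474)) = sqrt(0 + 523) = sqrt(523)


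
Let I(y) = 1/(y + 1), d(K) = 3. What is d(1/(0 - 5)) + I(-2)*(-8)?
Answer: 11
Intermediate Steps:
I(y) = 1/(1 + y)
d(1/(0 - 5)) + I(-2)*(-8) = 3 - 8/(1 - 2) = 3 - 8/(-1) = 3 - 1*(-8) = 3 + 8 = 11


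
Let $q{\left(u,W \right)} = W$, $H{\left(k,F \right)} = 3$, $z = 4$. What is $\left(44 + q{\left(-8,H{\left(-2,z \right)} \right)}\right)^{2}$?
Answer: $2209$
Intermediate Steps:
$\left(44 + q{\left(-8,H{\left(-2,z \right)} \right)}\right)^{2} = \left(44 + 3\right)^{2} = 47^{2} = 2209$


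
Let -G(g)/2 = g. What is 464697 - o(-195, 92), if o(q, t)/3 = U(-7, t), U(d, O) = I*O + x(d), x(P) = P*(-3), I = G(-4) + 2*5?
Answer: 459666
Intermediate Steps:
G(g) = -2*g
I = 18 (I = -2*(-4) + 2*5 = 8 + 10 = 18)
x(P) = -3*P
U(d, O) = -3*d + 18*O (U(d, O) = 18*O - 3*d = -3*d + 18*O)
o(q, t) = 63 + 54*t (o(q, t) = 3*(-3*(-7) + 18*t) = 3*(21 + 18*t) = 63 + 54*t)
464697 - o(-195, 92) = 464697 - (63 + 54*92) = 464697 - (63 + 4968) = 464697 - 1*5031 = 464697 - 5031 = 459666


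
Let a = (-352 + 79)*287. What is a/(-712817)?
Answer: 11193/101831 ≈ 0.10992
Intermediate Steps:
a = -78351 (a = -273*287 = -78351)
a/(-712817) = -78351/(-712817) = -78351*(-1/712817) = 11193/101831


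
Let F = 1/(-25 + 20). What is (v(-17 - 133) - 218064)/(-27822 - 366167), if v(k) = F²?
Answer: 5451599/9849725 ≈ 0.55348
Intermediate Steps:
F = -⅕ (F = 1/(-5) = -⅕ ≈ -0.20000)
v(k) = 1/25 (v(k) = (-⅕)² = 1/25)
(v(-17 - 133) - 218064)/(-27822 - 366167) = (1/25 - 218064)/(-27822 - 366167) = -5451599/25/(-393989) = -5451599/25*(-1/393989) = 5451599/9849725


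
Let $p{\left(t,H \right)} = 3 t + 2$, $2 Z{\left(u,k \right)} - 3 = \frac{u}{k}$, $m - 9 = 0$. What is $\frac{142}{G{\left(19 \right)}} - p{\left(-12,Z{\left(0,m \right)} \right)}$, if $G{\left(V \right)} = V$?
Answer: $\frac{788}{19} \approx 41.474$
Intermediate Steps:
$m = 9$ ($m = 9 + 0 = 9$)
$Z{\left(u,k \right)} = \frac{3}{2} + \frac{u}{2 k}$ ($Z{\left(u,k \right)} = \frac{3}{2} + \frac{u \frac{1}{k}}{2} = \frac{3}{2} + \frac{u}{2 k}$)
$p{\left(t,H \right)} = 2 + 3 t$
$\frac{142}{G{\left(19 \right)}} - p{\left(-12,Z{\left(0,m \right)} \right)} = \frac{142}{19} - \left(2 + 3 \left(-12\right)\right) = 142 \cdot \frac{1}{19} - \left(2 - 36\right) = \frac{142}{19} - -34 = \frac{142}{19} + 34 = \frac{788}{19}$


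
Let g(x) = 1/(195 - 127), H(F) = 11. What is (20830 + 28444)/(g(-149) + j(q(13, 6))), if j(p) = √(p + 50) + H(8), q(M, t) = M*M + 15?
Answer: -2509623368/521015 + 683528928*√26/521015 ≈ 1872.7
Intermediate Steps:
g(x) = 1/68
q(M, t) = 15 + M² (q(M, t) = M² + 15 = 15 + M²)
j(p) = 11 + √(50 + p) (j(p) = √(p + 50) + 11 = √(50 + p) + 11 = 11 + √(50 + p))
(20830 + 28444)/(g(-149) + j(q(13, 6))) = (20830 + 28444)/(1/68 + (11 + √(50 + (15 + 13²)))) = 49274/(1/68 + (11 + √(50 + (15 + 169)))) = 49274/(1/68 + (11 + √(50 + 184))) = 49274/(1/68 + (11 + √234)) = 49274/(1/68 + (11 + 3*√26)) = 49274/(749/68 + 3*√26)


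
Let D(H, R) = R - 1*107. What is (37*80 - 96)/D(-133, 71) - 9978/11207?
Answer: -8114014/100863 ≈ -80.446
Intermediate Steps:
D(H, R) = -107 + R (D(H, R) = R - 107 = -107 + R)
(37*80 - 96)/D(-133, 71) - 9978/11207 = (37*80 - 96)/(-107 + 71) - 9978/11207 = (2960 - 96)/(-36) - 9978*1/11207 = 2864*(-1/36) - 9978/11207 = -716/9 - 9978/11207 = -8114014/100863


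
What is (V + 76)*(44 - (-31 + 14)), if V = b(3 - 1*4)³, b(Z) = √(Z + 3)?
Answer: 4636 + 122*√2 ≈ 4808.5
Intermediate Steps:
b(Z) = √(3 + Z)
V = 2*√2 (V = (√(3 + (3 - 1*4)))³ = (√(3 + (3 - 4)))³ = (√(3 - 1))³ = (√2)³ = 2*√2 ≈ 2.8284)
(V + 76)*(44 - (-31 + 14)) = (2*√2 + 76)*(44 - (-31 + 14)) = (76 + 2*√2)*(44 - 1*(-17)) = (76 + 2*√2)*(44 + 17) = (76 + 2*√2)*61 = 4636 + 122*√2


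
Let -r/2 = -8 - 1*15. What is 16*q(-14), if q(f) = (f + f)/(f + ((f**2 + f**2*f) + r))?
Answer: 112/629 ≈ 0.17806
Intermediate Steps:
r = 46 (r = -2*(-8 - 1*15) = -2*(-8 - 15) = -2*(-23) = 46)
q(f) = 2*f/(46 + f + f**2 + f**3) (q(f) = (f + f)/(f + ((f**2 + f**2*f) + 46)) = (2*f)/(f + ((f**2 + f**3) + 46)) = (2*f)/(f + (46 + f**2 + f**3)) = (2*f)/(46 + f + f**2 + f**3) = 2*f/(46 + f + f**2 + f**3))
16*q(-14) = 16*(2*(-14)/(46 - 14 + (-14)**2 + (-14)**3)) = 16*(2*(-14)/(46 - 14 + 196 - 2744)) = 16*(2*(-14)/(-2516)) = 16*(2*(-14)*(-1/2516)) = 16*(7/629) = 112/629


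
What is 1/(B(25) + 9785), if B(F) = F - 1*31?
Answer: 1/9779 ≈ 0.00010226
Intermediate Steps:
B(F) = -31 + F (B(F) = F - 31 = -31 + F)
1/(B(25) + 9785) = 1/((-31 + 25) + 9785) = 1/(-6 + 9785) = 1/9779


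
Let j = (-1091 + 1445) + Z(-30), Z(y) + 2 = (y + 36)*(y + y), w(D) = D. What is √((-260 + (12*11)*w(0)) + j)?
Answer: 2*I*√67 ≈ 16.371*I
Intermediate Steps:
Z(y) = -2 + 2*y*(36 + y) (Z(y) = -2 + (y + 36)*(y + y) = -2 + (36 + y)*(2*y) = -2 + 2*y*(36 + y))
j = -8 (j = (-1091 + 1445) + (-2 + 2*(-30)² + 72*(-30)) = 354 + (-2 + 2*900 - 2160) = 354 + (-2 + 1800 - 2160) = 354 - 362 = -8)
√((-260 + (12*11)*w(0)) + j) = √((-260 + (12*11)*0) - 8) = √((-260 + 132*0) - 8) = √((-260 + 0) - 8) = √(-260 - 8) = √(-268) = 2*I*√67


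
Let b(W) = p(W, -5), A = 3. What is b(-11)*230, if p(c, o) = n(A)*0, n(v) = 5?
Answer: 0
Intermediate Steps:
p(c, o) = 0 (p(c, o) = 5*0 = 0)
b(W) = 0
b(-11)*230 = 0*230 = 0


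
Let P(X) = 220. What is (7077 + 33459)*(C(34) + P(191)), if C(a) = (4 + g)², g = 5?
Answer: 12201336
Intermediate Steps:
C(a) = 81 (C(a) = (4 + 5)² = 9² = 81)
(7077 + 33459)*(C(34) + P(191)) = (7077 + 33459)*(81 + 220) = 40536*301 = 12201336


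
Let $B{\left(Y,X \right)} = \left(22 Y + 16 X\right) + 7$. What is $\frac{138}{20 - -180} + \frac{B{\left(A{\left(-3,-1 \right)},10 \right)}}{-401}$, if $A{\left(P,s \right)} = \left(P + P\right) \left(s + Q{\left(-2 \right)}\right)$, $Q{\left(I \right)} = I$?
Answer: $- \frac{28631}{40100} \approx -0.71399$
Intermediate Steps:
$A{\left(P,s \right)} = 2 P \left(-2 + s\right)$ ($A{\left(P,s \right)} = \left(P + P\right) \left(s - 2\right) = 2 P \left(-2 + s\right)$)
$B{\left(Y,X \right)} = 7 + 16 X + 22 Y$ ($B{\left(Y,X \right)} = \left(16 X + 22 Y\right) + 7 = 7 + 16 X + 22 Y$)
$\frac{138}{20 - -180} + \frac{B{\left(A{\left(-3,-1 \right)},10 \right)}}{-401} = \frac{138}{20 - -180} + \frac{7 + 16 \cdot 10 + 22 \cdot 2 \left(-3\right) \left(-2 - 1\right)}{-401} = \frac{138}{20 + 180} + \left(7 + 160 + 22 \cdot 2 \left(-3\right) \left(-3\right)\right) \left(- \frac{1}{401}\right) = \frac{138}{200} + \left(7 + 160 + 22 \cdot 18\right) \left(- \frac{1}{401}\right) = 138 \cdot \frac{1}{200} + \left(7 + 160 + 396\right) \left(- \frac{1}{401}\right) = \frac{69}{100} + 563 \left(- \frac{1}{401}\right) = \frac{69}{100} - \frac{563}{401} = - \frac{28631}{40100}$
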